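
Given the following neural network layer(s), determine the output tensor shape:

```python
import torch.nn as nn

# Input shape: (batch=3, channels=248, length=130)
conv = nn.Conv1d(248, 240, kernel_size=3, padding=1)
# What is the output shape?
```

Input: (3, 248, 130) -> Output: (3, 240, 130)

Answer: (3, 240, 130)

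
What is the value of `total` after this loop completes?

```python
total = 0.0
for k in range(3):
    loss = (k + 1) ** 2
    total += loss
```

Sum of squared losses 1² + 2² + ... + 3²
`total` takes the values: 0.0 → 1.0 → 5.0 → 14.0

Answer: 14.0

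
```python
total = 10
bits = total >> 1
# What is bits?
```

Trace:
`total = 10` → total = 10
`bits = total >> 1` → bits = 5
So bits = 5

Answer: 5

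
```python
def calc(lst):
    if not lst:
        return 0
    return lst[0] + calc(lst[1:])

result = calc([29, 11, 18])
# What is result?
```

29 + 11 + 18 + 0 = 58

Answer: 58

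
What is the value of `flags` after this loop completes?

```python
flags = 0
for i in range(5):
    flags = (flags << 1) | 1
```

Build 5 consecutive 1-bits: 0b11111
`flags` takes the values: 0 → 1 → 3 → 7 → 15 → 31

Answer: 31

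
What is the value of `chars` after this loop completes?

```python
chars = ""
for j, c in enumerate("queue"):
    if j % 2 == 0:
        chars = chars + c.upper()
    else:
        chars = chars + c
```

Uppercase even positions in 'queue'
`chars` takes the values: "" → "Q" → "Qu" → "QuE" → "QuEu" → "QuEuE"

Answer: "QuEuE"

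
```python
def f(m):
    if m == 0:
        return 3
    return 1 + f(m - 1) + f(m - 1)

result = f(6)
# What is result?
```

f(m) = 1 + 2·f(m-1), f(0)=3. Closed form: (3+1)·2^6 - 1 = 255.

Answer: 255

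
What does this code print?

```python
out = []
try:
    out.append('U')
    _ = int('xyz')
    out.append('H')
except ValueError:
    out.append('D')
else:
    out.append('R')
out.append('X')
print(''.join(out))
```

Execution trace: 'U' (try body) → 'D' (except ValueError) → 'X' (after the try/except). Output: UDX

Answer: UDX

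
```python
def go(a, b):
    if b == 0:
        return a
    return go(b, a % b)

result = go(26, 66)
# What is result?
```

go(26, 66) -> go(66, 26) -> go(26, 14) -> go(14, 12) -> go(12, 2) -> go(2, 0) -> 2

Answer: 2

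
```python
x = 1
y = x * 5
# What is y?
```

Trace:
`x = 1` → x = 1
`y = x * 5` → y = 5
So y = 5

Answer: 5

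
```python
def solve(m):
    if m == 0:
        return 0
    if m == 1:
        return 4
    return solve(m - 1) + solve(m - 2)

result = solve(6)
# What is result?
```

Build up from base cases: solve(0)=0, solve(1)=4, solve(2)=4, solve(3)=8, solve(4)=12, solve(5)=20, solve(6)=32

Answer: 32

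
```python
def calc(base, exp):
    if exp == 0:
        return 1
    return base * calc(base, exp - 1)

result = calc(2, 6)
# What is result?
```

calc(2, 6) = 2 * 2 * 2 * 2 * 2 * 2 = 64

Answer: 64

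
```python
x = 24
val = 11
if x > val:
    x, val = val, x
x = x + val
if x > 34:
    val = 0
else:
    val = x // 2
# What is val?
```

Trace:
`x = 24` → x = 24
`val = 11` → val = 11
`if x > val: ...` → x > val is True → x = 11; val = 24
`x = x + val` → x = 35
`if x > 34: ...` → x > 34 is True → val = 0
So val = 0

Answer: 0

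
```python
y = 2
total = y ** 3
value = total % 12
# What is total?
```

Trace:
`y = 2` → y = 2
`total = y ** 3` → total = 8
`value = total % 12` → value = 8
So total = 8

Answer: 8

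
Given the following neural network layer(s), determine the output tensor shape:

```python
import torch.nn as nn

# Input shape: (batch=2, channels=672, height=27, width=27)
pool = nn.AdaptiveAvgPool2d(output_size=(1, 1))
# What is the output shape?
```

Input: (2, 672, 27, 27) -> Output: (2, 672, 1, 1)

Answer: (2, 672, 1, 1)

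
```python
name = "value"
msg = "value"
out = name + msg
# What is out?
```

Trace:
`name = "value"` → name = 'value'
`msg = "value"` → msg = 'value'
`out = name + msg` → out = 'valuevalue'
So out = 'valuevalue'

Answer: 'valuevalue'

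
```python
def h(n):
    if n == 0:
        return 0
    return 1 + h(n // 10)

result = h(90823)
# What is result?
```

Count of digits of 90823: 5

Answer: 5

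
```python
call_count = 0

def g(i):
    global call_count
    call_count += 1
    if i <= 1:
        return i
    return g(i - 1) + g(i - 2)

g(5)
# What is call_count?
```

Calls(i) = 1 + Calls(i-1) + Calls(i-2); Calls(0)=Calls(1)=1. For i=5 this gives 15.

Answer: 15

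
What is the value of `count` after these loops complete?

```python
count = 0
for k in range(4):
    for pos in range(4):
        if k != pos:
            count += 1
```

4² - 4 (exclude diagonal)
`count` takes the values: 0 → 1 → 2 → 3 → 4 → 5 → 6 → 7 → 8 → 9 → 10 → 11 → 12

Answer: 12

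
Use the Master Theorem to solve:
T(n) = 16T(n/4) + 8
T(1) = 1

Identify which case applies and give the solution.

a=16, b=4, f(n)=8. log_4(16) = 2. Since c=0 < 2, Case 1 applies: T(n) = Θ(n^log_b(a)) = O(n^2).

Answer: O(n^2) - Case 1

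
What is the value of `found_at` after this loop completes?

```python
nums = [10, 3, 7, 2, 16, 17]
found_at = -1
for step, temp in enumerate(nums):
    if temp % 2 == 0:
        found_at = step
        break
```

First even number index in [10, 3, 7, 2, 16, 17]
`found_at` takes the values: -1 → 0

Answer: 0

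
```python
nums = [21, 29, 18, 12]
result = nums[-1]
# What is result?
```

Trace:
`nums = [21, 29, 18, 12]` → nums = [21, 29, 18, 12]
`result = nums[-1]` → result = 12
So result = 12

Answer: 12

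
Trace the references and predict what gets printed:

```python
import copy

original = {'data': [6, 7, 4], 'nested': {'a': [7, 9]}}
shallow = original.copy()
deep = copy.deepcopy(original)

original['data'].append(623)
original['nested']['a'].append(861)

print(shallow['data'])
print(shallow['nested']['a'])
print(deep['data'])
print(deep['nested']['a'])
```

Key concept: comparing shallow vs deep copy.
Step by step:
`original = {'data': [6, 7, 4], 'nested': {'a': [7, 9]}}` → original = {'data': [6, 7, 4], 'nested': {'a': [7, 9]}}
`shallow = original.copy()` → shallow = {'data': [6, 7, 4], 'nested': {'a': [7, 9]}}
`deep = copy.deepcopy(original)` → deep = {'data': [6, 7, 4], 'nested': {'a': [7, 9]}}
`original['data'].append(623)` → original = {'data': [6, 7, 4, 623], 'nested': {'a': [7, 9]}}; shallow = {'data': [6, 7, 4, 623], 'nested': {'a': [7, 9]}}
`original['nested']['a'].append(861)` → original = {'data': [6, 7, 4, 623], 'nested': {'a': [7, 9, 861]}}; shallow = {'data': [6, 7, 4, 623], 'nested': {'a': [7, 9, 861]}}
`print(shallow['data'])` → prints [6, 7, 4, 623]
`print(shallow['nested']['a'])` → prints [7, 9, 861]
`print(deep['data'])` → prints [6, 7, 4]
`print(deep['nested']['a'])` → prints [7, 9]

Answer:
[6, 7, 4, 623]
[7, 9, 861]
[6, 7, 4]
[7, 9]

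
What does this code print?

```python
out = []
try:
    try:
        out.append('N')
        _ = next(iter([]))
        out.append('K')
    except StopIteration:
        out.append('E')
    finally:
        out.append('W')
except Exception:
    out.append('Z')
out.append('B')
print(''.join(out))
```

Execution trace: 'N' (inner try body) → 'E' (inner except StopIteration) → 'W' (inner finally) → 'B' (after the try/except). Output: NEWB

Answer: NEWB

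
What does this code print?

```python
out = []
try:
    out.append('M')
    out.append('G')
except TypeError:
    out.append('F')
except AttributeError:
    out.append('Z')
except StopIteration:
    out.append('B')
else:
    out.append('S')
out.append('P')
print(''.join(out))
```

Execution trace: 'M' (try body) → 'G' (try body, no exception) → 'S' (else) → 'P' (after the try/except). Output: MGSP

Answer: MGSP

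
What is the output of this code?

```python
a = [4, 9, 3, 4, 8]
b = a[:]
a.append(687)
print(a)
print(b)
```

Key concept: slice [:] creates copy.
Step by step:
`a = [4, 9, 3, 4, 8]` → a = [4, 9, 3, 4, 8]
`b = a[:]` → b = [4, 9, 3, 4, 8]
`a.append(687)` → a = [4, 9, 3, 4, 8, 687]
`print(a)` → prints [4, 9, 3, 4, 8, 687]
`print(b)` → prints [4, 9, 3, 4, 8]

Answer:
[4, 9, 3, 4, 8, 687]
[4, 9, 3, 4, 8]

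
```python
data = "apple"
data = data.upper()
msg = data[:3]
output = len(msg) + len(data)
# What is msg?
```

Trace:
`data = "apple"` → data = 'apple'
`data = data.upper()` → data = 'APPLE'
`msg = data[:3]` → msg = 'APP'
`output = len(msg) + len(data)` → output = 8
So msg = 'APP'

Answer: 'APP'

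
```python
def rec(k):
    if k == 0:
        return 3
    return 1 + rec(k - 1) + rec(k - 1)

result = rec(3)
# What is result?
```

rec(k) = 1 + 2·rec(k-1), rec(0)=3. Closed form: (3+1)·2^3 - 1 = 31.

Answer: 31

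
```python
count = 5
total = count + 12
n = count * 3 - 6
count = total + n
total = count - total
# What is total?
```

Trace:
`count = 5` → count = 5
`total = count + 12` → total = 17
`n = count * 3 - 6` → n = 9
`count = total + n` → count = 26
`total = count - total` → total = 9
So total = 9

Answer: 9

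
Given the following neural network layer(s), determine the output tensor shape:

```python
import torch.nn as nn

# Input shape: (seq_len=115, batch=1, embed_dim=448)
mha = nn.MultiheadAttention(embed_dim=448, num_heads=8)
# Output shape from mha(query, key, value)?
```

Input: (115, 1, 448) -> Output: (115, 1, 448)

Answer: (115, 1, 448)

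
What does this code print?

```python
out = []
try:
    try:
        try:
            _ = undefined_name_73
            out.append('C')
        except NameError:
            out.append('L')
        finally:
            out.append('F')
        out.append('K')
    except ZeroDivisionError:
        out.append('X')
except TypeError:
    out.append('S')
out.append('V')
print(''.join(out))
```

Execution trace: 'L' (inner except NameError) → 'F' (inner finally) → 'K' (try body, no exception) → 'V' (after the try/except). Output: LFKV

Answer: LFKV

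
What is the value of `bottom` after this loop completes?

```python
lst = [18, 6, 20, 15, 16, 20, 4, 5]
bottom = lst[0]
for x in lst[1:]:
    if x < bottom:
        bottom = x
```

Minimum of [18, 6, 20, 15, 16, 20, 4, 5]
`bottom` takes the values: 18 → 6 → 4

Answer: 4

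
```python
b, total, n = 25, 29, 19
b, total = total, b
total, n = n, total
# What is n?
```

Trace:
`b, total, n = 25, 29, 19` → b = 25; total = 29; n = 19
`b, total = total, b` → b = 29; total = 25
`total, n = n, total` → total = 19; n = 25
So n = 25

Answer: 25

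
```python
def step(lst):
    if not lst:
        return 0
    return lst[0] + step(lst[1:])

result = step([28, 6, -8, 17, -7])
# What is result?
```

28 + 6 + (-8) + 17 + (-7) + 0 = 36

Answer: 36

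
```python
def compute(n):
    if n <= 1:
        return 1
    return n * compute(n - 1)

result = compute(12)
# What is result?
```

compute(12) = 12 * 11 * 10 * 9 * 8 * 7 * 6 * 5 * 4 * 3 * 2 * 1 = 479001600

Answer: 479001600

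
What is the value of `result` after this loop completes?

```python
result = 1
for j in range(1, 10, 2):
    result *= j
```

Product of 1, 3, 5, ... up to 9
`result` takes the values: 1 → 3 → 15 → 105 → 945

Answer: 945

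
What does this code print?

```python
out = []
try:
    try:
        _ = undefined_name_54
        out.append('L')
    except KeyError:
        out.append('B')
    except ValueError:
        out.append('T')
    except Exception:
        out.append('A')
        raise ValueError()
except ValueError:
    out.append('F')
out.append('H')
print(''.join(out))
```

Execution trace: 'A' (inner except Exception) → 'F' (outer except ValueError) → 'H' (after the try/except). Output: AFH

Answer: AFH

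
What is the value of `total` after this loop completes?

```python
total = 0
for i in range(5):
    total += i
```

Sum of 0 to 4 = 10
`total` takes the values: 0 → 1 → 3 → 6 → 10

Answer: 10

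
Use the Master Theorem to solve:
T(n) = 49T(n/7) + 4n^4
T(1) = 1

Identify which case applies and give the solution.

a=49, b=7, f(n)=4n^4. log_7(49) = 2. Since c=4 > 2 and the regularity condition holds (49(n/7)^4 = (49/7^4)n^4 with 49/7^4 < 1), Case 3 applies: T(n) = Θ(f(n)) = O(n^4).

Answer: O(n^4) - Case 3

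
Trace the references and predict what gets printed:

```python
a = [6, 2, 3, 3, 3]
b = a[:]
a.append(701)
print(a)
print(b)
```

Key concept: slice [:] creates copy.
Step by step:
`a = [6, 2, 3, 3, 3]` → a = [6, 2, 3, 3, 3]
`b = a[:]` → b = [6, 2, 3, 3, 3]
`a.append(701)` → a = [6, 2, 3, 3, 3, 701]
`print(a)` → prints [6, 2, 3, 3, 3, 701]
`print(b)` → prints [6, 2, 3, 3, 3]

Answer:
[6, 2, 3, 3, 3, 701]
[6, 2, 3, 3, 3]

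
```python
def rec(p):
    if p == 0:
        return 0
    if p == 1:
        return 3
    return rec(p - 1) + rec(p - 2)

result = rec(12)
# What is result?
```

Build up from base cases: rec(0)=0, rec(1)=3, rec(2)=3, rec(3)=6, rec(4)=9, rec(5)=15, rec(6)=24, ..., rec(12)=432

Answer: 432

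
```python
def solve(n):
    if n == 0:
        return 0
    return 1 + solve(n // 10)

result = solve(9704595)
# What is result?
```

Count of digits of 9704595: 7

Answer: 7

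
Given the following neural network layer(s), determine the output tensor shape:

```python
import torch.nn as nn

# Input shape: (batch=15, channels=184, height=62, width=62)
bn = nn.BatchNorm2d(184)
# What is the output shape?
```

Input: (15, 184, 62, 62) -> Output: (15, 184, 62, 62)

Answer: (15, 184, 62, 62)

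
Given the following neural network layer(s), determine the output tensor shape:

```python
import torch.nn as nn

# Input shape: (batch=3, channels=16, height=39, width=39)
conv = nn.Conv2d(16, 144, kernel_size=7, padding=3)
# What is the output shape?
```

Input: (3, 16, 39, 39) -> Output: (3, 144, 39, 39)

Answer: (3, 144, 39, 39)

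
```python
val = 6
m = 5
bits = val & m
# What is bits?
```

Trace:
`val = 6` → val = 6
`m = 5` → m = 5
`bits = val & m` → bits = 4
So bits = 4

Answer: 4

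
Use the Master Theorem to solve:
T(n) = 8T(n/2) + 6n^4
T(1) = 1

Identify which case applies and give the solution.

a=8, b=2, f(n)=6n^4. log_2(8) = 3. Since c=4 > 3 and the regularity condition holds (8(n/2)^4 = (8/2^4)n^4 with 8/2^4 < 1), Case 3 applies: T(n) = Θ(f(n)) = O(n^4).

Answer: O(n^4) - Case 3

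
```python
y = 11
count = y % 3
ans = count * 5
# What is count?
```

Trace:
`y = 11` → y = 11
`count = y % 3` → count = 2
`ans = count * 5` → ans = 10
So count = 2

Answer: 2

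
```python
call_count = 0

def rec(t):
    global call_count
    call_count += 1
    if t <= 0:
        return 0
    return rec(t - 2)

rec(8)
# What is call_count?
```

Linear recursion stepping by 2: 5 calls from t=8 down to ≤0.

Answer: 5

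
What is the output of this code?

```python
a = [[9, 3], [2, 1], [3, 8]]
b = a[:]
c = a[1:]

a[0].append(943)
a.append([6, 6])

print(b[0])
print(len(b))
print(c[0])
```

Key concept: slice with nested mutation.
Step by step:
`a = [[9, 3], [2, 1], [3, 8]]` → a = [[9, 3], [2, 1], [3, 8]]
`b = a[:]` → b = [[9, 3], [2, 1], [3, 8]]
`c = a[1:]` → c = [[2, 1], [3, 8]]
`a[0].append(943)` → a = [[9, 3, 943], [2, 1], [3, 8]]; b = [[9, 3, 943], [2, 1], [3, 8]]
`a.append([6, 6])` → a = [[9, 3, 943], [2, 1], [3, 8], [6, 6]]
`print(b[0])` → prints [9, 3, 943]
`print(len(b))` → prints 3
`print(c[0])` → prints [2, 1]

Answer:
[9, 3, 943]
3
[2, 1]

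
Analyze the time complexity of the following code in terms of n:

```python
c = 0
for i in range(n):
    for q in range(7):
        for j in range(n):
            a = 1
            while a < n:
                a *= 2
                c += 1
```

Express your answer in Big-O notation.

Each loop level contributes: n × 1 × n × log n. Multiplying the contributions gives O(n^2 log n).

Answer: O(n^2 log n)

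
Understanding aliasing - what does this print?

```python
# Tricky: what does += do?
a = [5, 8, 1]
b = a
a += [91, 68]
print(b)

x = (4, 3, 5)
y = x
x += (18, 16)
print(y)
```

Key concept: += behavior differs for mutable vs immutable.
Step by step:
`a = [5, 8, 1]` → a = [5, 8, 1]
`b = a` → b = [5, 8, 1] (same object as a)
`a += [91, 68]` → a = [5, 8, 1, 91, 68] (same object as b); b = [5, 8, 1, 91, 68] (same object as a)
`print(b)` → prints [5, 8, 1, 91, 68]
`x = (4, 3, 5)` → x = (4, 3, 5)
`y = x` → y = (4, 3, 5)
`x += (18, 16)` → x = (4, 3, 5, 18, 16)
`print(y)` → prints (4, 3, 5)

Answer:
[5, 8, 1, 91, 68]
(4, 3, 5)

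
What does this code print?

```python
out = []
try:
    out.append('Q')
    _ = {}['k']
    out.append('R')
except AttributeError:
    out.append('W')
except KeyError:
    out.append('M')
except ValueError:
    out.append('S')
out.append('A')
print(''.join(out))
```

Execution trace: 'Q' (try body) → 'M' (except KeyError) → 'A' (after the try/except). Output: QMA

Answer: QMA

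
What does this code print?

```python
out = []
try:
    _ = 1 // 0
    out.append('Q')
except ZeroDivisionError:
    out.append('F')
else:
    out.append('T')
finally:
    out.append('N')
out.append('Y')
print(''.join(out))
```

Execution trace: 'F' (except ZeroDivisionError) → 'N' (finally) → 'Y' (after the try/except). Output: FNY

Answer: FNY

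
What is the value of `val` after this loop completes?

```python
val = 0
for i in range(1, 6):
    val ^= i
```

XOR of 1 to 5
`val` takes the values: 0 → 1 → 3 → 0 → 4 → 1

Answer: 1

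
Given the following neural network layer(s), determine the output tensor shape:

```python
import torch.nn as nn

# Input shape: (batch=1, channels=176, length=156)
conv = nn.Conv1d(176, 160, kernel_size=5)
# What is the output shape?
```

Input: (1, 176, 156) -> Output: (1, 160, 152)

Answer: (1, 160, 152)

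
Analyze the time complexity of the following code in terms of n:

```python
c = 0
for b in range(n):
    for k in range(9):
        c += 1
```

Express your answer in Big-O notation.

Each loop level contributes: n × 1. Multiplying the contributions gives O(n).

Answer: O(n)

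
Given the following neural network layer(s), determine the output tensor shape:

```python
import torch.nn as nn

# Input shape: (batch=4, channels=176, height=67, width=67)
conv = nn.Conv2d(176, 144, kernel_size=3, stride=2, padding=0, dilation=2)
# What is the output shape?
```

Input: (4, 176, 67, 67) -> Output: (4, 144, 32, 32)

Answer: (4, 144, 32, 32)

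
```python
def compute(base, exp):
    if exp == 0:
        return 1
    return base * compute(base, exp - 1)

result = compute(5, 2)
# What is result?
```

compute(5, 2) = 5 * 5 = 25

Answer: 25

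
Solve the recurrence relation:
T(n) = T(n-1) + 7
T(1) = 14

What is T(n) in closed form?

Unrolling: T(n) = T(1) + 7·(n-1) = 14 + 7(n-1) = 7n + 7.

Answer: T(n) = 7n + 7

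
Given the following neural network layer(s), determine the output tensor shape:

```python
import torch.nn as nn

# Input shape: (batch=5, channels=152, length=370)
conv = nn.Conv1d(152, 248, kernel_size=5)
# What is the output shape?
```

Input: (5, 152, 370) -> Output: (5, 248, 366)

Answer: (5, 248, 366)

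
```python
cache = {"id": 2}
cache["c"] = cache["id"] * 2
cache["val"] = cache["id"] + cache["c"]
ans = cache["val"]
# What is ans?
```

Trace:
`cache = {"id": 2}` → cache = {'id': 2}
`cache["c"] = cache["id"] * 2` → cache = {'id': 2, 'c': 4}
`cache["val"] = cache["id"] + cache["c"]` → cache = {'id': 2, 'c': 4, 'val': 6}
`ans = cache["val"]` → ans = 6
So ans = 6

Answer: 6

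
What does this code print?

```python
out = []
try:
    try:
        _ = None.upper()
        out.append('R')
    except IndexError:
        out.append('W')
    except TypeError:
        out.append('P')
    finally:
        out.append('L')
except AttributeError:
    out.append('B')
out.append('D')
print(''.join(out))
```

Execution trace: 'L' (finally) → 'B' (outer except AttributeError) → 'D' (after the try/except). Output: LBD

Answer: LBD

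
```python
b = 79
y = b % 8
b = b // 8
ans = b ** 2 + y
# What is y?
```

Trace:
`b = 79` → b = 79
`y = b % 8` → y = 7
`b = b // 8` → b = 9
`ans = b ** 2 + y` → ans = 88
So y = 7

Answer: 7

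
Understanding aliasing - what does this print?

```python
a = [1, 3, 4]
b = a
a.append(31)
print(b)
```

Key concept: basic list aliasing.
Step by step:
`a = [1, 3, 4]` → a = [1, 3, 4]
`b = a` → b = [1, 3, 4] (same object as a)
`a.append(31)` → a = [1, 3, 4, 31] (same object as b); b = [1, 3, 4, 31] (same object as a)
`print(b)` → prints [1, 3, 4, 31]

Answer: [1, 3, 4, 31]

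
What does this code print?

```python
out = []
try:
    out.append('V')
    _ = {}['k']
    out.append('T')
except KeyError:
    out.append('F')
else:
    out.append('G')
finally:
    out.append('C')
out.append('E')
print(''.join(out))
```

Execution trace: 'V' (try body) → 'F' (except KeyError) → 'C' (finally) → 'E' (after the try/except). Output: VFCE

Answer: VFCE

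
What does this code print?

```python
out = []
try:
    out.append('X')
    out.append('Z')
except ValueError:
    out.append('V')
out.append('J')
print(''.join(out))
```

Execution trace: 'X' (try body) → 'Z' (try body, no exception) → 'J' (after the try/except). Output: XZJ

Answer: XZJ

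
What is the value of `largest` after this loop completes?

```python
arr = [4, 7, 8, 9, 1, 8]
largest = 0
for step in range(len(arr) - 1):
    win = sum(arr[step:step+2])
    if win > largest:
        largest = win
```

Max sum of 2-element window in [4, 7, 8, 9, 1, 8]
`largest` takes the values: 0 → 11 → 15 → 17

Answer: 17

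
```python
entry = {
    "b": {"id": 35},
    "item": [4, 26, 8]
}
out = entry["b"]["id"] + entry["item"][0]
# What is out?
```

Trace:
`entry = { ...` → entry = {'b': {'id': 35}, 'item': [4, 26, 8]}
`out = entry["b"]["id"] + entry["item"][0]` → out = 39
So out = 39

Answer: 39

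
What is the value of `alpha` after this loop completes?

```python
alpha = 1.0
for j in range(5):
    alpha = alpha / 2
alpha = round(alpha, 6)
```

Halving LR 5 times: 1 / 2^5
`alpha` takes the values: 1.0 → 0.5 → 0.25 → 0.125 → 0.0625 → 0.03125

Answer: 0.03125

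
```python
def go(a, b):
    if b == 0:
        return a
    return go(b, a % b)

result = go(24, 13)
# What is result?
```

go(24, 13) -> go(13, 11) -> go(11, 2) -> go(2, 1) -> go(1, 0) -> 1

Answer: 1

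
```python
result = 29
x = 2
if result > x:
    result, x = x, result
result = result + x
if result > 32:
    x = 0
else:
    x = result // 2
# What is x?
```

Trace:
`result = 29` → result = 29
`x = 2` → x = 2
`if result > x: ...` → result > x is True → result = 2; x = 29
`result = result + x` → result = 31
`if result > 32: ...` → result > 32 is False, take else branch → x = 15
So x = 15

Answer: 15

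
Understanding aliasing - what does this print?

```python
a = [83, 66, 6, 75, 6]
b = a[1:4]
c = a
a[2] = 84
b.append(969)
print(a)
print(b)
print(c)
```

Key concept: slice vs alias.
Step by step:
`a = [83, 66, 6, 75, 6]` → a = [83, 66, 6, 75, 6]
`b = a[1:4]` → b = [66, 6, 75]
`c = a` → c = [83, 66, 6, 75, 6] (same object as a)
`a[2] = 84` → a = [83, 66, 84, 75, 6] (same object as c); c = [83, 66, 84, 75, 6] (same object as a)
`b.append(969)` → b = [66, 6, 75, 969]
`print(a)` → prints [83, 66, 84, 75, 6]
`print(b)` → prints [66, 6, 75, 969]
`print(c)` → prints [83, 66, 84, 75, 6]

Answer:
[83, 66, 84, 75, 6]
[66, 6, 75, 969]
[83, 66, 84, 75, 6]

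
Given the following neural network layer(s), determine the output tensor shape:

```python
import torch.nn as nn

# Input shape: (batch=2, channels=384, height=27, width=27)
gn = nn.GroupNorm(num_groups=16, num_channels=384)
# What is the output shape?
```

Input: (2, 384, 27, 27) -> Output: (2, 384, 27, 27)

Answer: (2, 384, 27, 27)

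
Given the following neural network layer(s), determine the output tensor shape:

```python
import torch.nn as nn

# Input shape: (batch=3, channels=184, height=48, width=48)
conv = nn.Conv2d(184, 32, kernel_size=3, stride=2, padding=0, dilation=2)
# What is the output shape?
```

Input: (3, 184, 48, 48) -> Output: (3, 32, 22, 22)

Answer: (3, 32, 22, 22)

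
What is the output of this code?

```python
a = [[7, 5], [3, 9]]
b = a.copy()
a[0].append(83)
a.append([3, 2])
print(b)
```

Key concept: shallow copy with nested lists.
Step by step:
`a = [[7, 5], [3, 9]]` → a = [[7, 5], [3, 9]]
`b = a.copy()` → b = [[7, 5], [3, 9]]
`a[0].append(83)` → a = [[7, 5, 83], [3, 9]]; b = [[7, 5, 83], [3, 9]]
`a.append([3, 2])` → a = [[7, 5, 83], [3, 9], [3, 2]]
`print(b)` → prints [[7, 5, 83], [3, 9]]

Answer: [[7, 5, 83], [3, 9]]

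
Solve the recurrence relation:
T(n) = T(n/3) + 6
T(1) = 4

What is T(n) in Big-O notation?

Each step divides n by 3 and adds 6. After log_3(n) steps we reach T(1)=4. So T(n) = 6·log_3(n) + 4 = O(log n).

Answer: O(log n)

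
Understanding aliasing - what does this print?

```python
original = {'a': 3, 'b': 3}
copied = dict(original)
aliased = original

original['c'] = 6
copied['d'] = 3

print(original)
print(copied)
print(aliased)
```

Key concept: dict() creates copy, assignment creates alias.
Step by step:
`original = {'a': 3, 'b': 3}` → original = {'a': 3, 'b': 3}
`copied = dict(original)` → copied = {'a': 3, 'b': 3}
`aliased = original` → aliased = {'a': 3, 'b': 3} (same object as original)
`original['c'] = 6` → original = {'a': 3, 'b': 3, 'c': 6} (same object as aliased); aliased = {'a': 3, 'b': 3, 'c': 6} (same object as original)
`copied['d'] = 3` → copied = {'a': 3, 'b': 3, 'd': 3}
`print(original)` → prints {'a': 3, 'b': 3, 'c': 6}
`print(copied)` → prints {'a': 3, 'b': 3, 'd': 3}
`print(aliased)` → prints {'a': 3, 'b': 3, 'c': 6}

Answer:
{'a': 3, 'b': 3, 'c': 6}
{'a': 3, 'b': 3, 'd': 3}
{'a': 3, 'b': 3, 'c': 6}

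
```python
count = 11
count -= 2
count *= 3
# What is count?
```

Trace:
`count = 11` → count = 11
`count -= 2` → count = 9
`count *= 3` → count = 27
So count = 27

Answer: 27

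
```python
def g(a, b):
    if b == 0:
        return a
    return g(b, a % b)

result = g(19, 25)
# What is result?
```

g(19, 25) -> g(25, 19) -> g(19, 6) -> g(6, 1) -> g(1, 0) -> 1

Answer: 1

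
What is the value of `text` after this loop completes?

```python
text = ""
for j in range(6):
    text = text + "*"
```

Repeat '*' 6 times
`text` takes the values: "" → "*" → "**" → "***" → "****" → "*****" → "******"

Answer: "******"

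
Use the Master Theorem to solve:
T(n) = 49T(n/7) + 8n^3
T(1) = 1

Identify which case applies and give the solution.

a=49, b=7, f(n)=8n^3. log_7(49) = 2. Since c=3 > 2 and the regularity condition holds (49(n/7)^3 = (49/7^3)n^3 with 49/7^3 < 1), Case 3 applies: T(n) = Θ(f(n)) = O(n^3).

Answer: O(n^3) - Case 3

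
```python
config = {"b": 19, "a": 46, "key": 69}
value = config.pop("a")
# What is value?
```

Trace:
`config = {"b": 19, "a": 46, "key": 69}` → config = {'b': 19, 'a': 46, 'key': 69}
`value = config.pop("a")` → config = {'b': 19, 'key': 69}; value = 46
So value = 46

Answer: 46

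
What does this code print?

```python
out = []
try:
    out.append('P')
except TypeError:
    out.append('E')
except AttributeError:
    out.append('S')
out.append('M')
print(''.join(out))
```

Execution trace: 'P' (try body, no exception) → 'M' (after the try/except). Output: PM

Answer: PM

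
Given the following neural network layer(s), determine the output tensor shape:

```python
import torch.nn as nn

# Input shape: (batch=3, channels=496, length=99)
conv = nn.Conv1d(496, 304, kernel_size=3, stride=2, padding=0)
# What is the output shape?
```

Input: (3, 496, 99) -> Output: (3, 304, 49)

Answer: (3, 304, 49)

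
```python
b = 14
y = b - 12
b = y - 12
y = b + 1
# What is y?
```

Trace:
`b = 14` → b = 14
`y = b - 12` → y = 2
`b = y - 12` → b = -10
`y = b + 1` → y = -9
So y = -9

Answer: -9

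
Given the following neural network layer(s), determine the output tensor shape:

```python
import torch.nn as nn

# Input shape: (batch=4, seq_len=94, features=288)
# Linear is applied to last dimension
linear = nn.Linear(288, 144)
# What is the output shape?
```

Input: (4, 94, 288) -> Output: (4, 94, 144)

Answer: (4, 94, 144)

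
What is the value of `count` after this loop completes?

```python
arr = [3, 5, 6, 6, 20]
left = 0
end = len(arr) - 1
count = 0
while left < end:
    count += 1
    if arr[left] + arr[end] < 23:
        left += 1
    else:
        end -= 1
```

Steps to find pair summing to 23
`count` takes the values: 0 → 1 → 2 → 3 → 4

Answer: 4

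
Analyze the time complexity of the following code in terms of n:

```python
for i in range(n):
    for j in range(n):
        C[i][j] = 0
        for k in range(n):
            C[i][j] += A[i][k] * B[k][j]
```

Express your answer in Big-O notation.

This is Naive matrix multiplication. Time complexity: O(n³).

Answer: O(n³)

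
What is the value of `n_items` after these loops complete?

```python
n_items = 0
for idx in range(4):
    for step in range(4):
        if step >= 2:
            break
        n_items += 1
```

Inner breaks at 2, outer runs 4 times
`n_items` takes the values: 0 → 1 → 2 → 3 → 4 → 5 → 6 → 7 → 8

Answer: 8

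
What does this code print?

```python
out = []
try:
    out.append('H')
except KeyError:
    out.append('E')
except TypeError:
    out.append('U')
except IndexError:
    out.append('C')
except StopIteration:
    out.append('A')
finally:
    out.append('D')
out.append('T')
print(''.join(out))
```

Execution trace: 'H' (try body, no exception) → 'D' (finally) → 'T' (after the try/except). Output: HDT

Answer: HDT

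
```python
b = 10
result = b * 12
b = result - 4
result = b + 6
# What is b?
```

Trace:
`b = 10` → b = 10
`result = b * 12` → result = 120
`b = result - 4` → b = 116
`result = b + 6` → result = 122
So b = 116

Answer: 116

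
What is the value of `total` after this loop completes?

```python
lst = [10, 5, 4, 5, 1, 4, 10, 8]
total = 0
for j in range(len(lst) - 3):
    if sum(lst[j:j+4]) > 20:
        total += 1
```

Count windows with sum > 20
`total` takes the values: 0 → 1 → 2

Answer: 2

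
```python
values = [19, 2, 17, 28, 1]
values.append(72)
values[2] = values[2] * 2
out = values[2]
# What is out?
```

Trace:
`values = [19, 2, 17, 28, 1]` → values = [19, 2, 17, 28, 1]
`values.append(72)` → values = [19, 2, 17, 28, 1, 72]
`values[2] = values[2] * 2` → values = [19, 2, 34, 28, 1, 72]
`out = values[2]` → out = 34
So out = 34

Answer: 34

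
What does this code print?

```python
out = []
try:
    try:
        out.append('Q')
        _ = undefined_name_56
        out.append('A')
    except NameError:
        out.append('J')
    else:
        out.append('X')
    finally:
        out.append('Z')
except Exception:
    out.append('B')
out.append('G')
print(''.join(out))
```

Execution trace: 'Q' (inner try body) → 'J' (inner except NameError) → 'Z' (inner finally) → 'G' (after the try/except). Output: QJZG

Answer: QJZG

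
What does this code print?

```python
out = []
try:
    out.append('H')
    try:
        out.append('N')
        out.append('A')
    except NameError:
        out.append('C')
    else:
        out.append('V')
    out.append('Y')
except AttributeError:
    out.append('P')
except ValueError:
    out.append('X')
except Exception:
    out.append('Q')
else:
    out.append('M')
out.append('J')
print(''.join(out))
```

Execution trace: 'H' (try body) → 'N' (inner try body) → 'A' (inner try body, no exception) → 'V' (inner else) → 'Y' (try body, no exception) → 'M' (else) → 'J' (after the try/except). Output: HNAVYMJ

Answer: HNAVYMJ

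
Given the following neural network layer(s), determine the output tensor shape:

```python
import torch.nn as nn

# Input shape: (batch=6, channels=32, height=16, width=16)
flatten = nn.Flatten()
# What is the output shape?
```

Input: (6, 32, 16, 16) -> Output: (6, 8192)

Answer: (6, 8192)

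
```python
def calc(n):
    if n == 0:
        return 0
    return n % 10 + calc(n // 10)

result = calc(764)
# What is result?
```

Sum of digits of 764: 4 + 6 + 7 = 17

Answer: 17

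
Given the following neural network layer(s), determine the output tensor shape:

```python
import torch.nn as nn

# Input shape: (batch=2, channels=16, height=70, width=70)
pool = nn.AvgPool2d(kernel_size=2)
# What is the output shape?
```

Input: (2, 16, 70, 70) -> Output: (2, 16, 35, 35)

Answer: (2, 16, 35, 35)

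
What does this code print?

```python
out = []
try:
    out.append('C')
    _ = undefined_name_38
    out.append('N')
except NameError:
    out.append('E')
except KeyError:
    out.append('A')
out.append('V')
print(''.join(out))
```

Execution trace: 'C' (try body) → 'E' (except NameError) → 'V' (after the try/except). Output: CEV

Answer: CEV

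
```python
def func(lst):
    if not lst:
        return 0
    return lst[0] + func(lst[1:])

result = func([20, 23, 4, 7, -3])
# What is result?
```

20 + 23 + 4 + 7 + (-3) + 0 = 51

Answer: 51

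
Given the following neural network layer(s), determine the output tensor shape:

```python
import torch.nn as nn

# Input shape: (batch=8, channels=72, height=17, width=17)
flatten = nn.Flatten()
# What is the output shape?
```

Input: (8, 72, 17, 17) -> Output: (8, 20808)

Answer: (8, 20808)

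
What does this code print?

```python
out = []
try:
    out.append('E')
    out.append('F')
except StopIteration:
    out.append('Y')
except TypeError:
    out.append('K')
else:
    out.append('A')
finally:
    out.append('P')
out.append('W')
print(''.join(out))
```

Execution trace: 'E' (try body) → 'F' (try body, no exception) → 'A' (else) → 'P' (finally) → 'W' (after the try/except). Output: EFAPW

Answer: EFAPW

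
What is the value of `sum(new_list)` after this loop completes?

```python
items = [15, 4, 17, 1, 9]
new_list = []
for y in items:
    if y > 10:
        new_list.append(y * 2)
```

Sum of doubled values > 10
`new_list` takes the values: [] → [30] → [30, 34]
So `sum(new_list)` = 64

Answer: 64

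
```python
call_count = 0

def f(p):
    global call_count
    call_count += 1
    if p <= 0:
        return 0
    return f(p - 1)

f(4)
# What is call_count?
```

Linear recursion stepping by 1: 5 calls from p=4 down to ≤0.

Answer: 5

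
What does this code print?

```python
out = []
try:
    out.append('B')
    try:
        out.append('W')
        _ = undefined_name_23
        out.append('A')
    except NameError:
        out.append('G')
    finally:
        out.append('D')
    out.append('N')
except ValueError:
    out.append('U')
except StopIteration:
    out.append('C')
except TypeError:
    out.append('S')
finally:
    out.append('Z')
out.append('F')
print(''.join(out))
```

Execution trace: 'B' (try body) → 'W' (inner try body) → 'G' (inner except NameError) → 'D' (inner finally) → 'N' (try body, no exception) → 'Z' (finally) → 'F' (after the try/except). Output: BWGDNZF

Answer: BWGDNZF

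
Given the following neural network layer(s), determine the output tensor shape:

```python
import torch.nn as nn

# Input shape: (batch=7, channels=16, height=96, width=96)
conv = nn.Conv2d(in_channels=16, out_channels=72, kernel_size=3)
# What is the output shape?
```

Input: (7, 16, 96, 96) -> Output: (7, 72, 94, 94)

Answer: (7, 72, 94, 94)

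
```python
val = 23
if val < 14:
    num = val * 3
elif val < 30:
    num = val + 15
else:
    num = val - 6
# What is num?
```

Trace:
`val = 23` → val = 23
`if val < 14: ...` → val < 14 is False, val < 30 is True → num = 38
So num = 38

Answer: 38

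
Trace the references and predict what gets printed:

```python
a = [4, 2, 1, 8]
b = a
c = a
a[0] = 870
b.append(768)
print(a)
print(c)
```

Key concept: multiple aliases.
Step by step:
`a = [4, 2, 1, 8]` → a = [4, 2, 1, 8]
`b = a` → b = [4, 2, 1, 8] (same object as a)
`c = a` → c = [4, 2, 1, 8] (same object as a, b)
`a[0] = 870` → a = [870, 2, 1, 8] (same object as b, c); b = [870, 2, 1, 8] (same object as a, c); c = [870, 2, 1, 8] (same object as a, b)
`b.append(768)` → a = [870, 2, 1, 8, 768] (same object as b, c); b = [870, 2, 1, 8, 768] (same object as a, c); c = [870, 2, 1, 8, 768] (same object as a, b)
`print(a)` → prints [870, 2, 1, 8, 768]
`print(c)` → prints [870, 2, 1, 8, 768]

Answer:
[870, 2, 1, 8, 768]
[870, 2, 1, 8, 768]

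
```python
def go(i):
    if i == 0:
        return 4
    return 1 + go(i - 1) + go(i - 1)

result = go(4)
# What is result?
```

go(i) = 1 + 2·go(i-1), go(0)=4. Closed form: (4+1)·2^4 - 1 = 79.

Answer: 79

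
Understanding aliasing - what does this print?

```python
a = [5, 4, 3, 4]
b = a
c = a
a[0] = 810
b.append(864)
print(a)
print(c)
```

Key concept: multiple aliases.
Step by step:
`a = [5, 4, 3, 4]` → a = [5, 4, 3, 4]
`b = a` → b = [5, 4, 3, 4] (same object as a)
`c = a` → c = [5, 4, 3, 4] (same object as a, b)
`a[0] = 810` → a = [810, 4, 3, 4] (same object as b, c); b = [810, 4, 3, 4] (same object as a, c); c = [810, 4, 3, 4] (same object as a, b)
`b.append(864)` → a = [810, 4, 3, 4, 864] (same object as b, c); b = [810, 4, 3, 4, 864] (same object as a, c); c = [810, 4, 3, 4, 864] (same object as a, b)
`print(a)` → prints [810, 4, 3, 4, 864]
`print(c)` → prints [810, 4, 3, 4, 864]

Answer:
[810, 4, 3, 4, 864]
[810, 4, 3, 4, 864]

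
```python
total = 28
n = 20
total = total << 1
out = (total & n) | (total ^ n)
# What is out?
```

Trace:
`total = 28` → total = 28
`n = 20` → n = 20
`total = total << 1` → total = 56
`out = (total & n) | (total ^ n)` → out = 60
So out = 60

Answer: 60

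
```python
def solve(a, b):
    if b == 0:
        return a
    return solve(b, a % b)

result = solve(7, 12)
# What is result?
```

solve(7, 12) -> solve(12, 7) -> solve(7, 5) -> solve(5, 2) -> solve(2, 1) -> solve(1, 0) -> 1

Answer: 1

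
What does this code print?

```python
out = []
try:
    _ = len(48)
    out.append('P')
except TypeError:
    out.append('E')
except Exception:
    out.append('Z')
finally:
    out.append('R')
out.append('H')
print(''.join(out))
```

Execution trace: 'E' (except TypeError) → 'R' (finally) → 'H' (after the try/except). Output: ERH

Answer: ERH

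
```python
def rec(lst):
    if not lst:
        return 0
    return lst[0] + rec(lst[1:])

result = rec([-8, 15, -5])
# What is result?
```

(-8) + 15 + (-5) + 0 = 2

Answer: 2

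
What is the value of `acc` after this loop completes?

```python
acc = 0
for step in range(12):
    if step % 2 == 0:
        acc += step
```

Sum of even numbers 0 to 11
`acc` takes the values: 0 → 2 → 6 → 12 → 20 → 30

Answer: 30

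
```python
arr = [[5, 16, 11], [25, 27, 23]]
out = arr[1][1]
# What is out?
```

Trace:
`arr = [[5, 16, 11], [25, 27, 23]]` → arr = [[5, 16, 11], [25, 27, 23]]
`out = arr[1][1]` → out = 27
So out = 27

Answer: 27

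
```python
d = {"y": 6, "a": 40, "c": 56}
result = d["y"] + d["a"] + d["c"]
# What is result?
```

Trace:
`d = {"y": 6, "a": 40, "c": 56}` → d = {'y': 6, 'a': 40, 'c': 56}
`result = d["y"] + d["a"] + d["c"]` → result = 102
So result = 102

Answer: 102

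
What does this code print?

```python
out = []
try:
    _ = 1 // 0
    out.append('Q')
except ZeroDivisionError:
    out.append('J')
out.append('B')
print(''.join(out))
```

Execution trace: 'J' (except ZeroDivisionError) → 'B' (after the try/except). Output: JB

Answer: JB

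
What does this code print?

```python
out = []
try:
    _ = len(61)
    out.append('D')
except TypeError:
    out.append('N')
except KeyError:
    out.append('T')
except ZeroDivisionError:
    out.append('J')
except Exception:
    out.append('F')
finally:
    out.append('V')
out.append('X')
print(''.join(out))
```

Execution trace: 'N' (except TypeError) → 'V' (finally) → 'X' (after the try/except). Output: NVX

Answer: NVX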